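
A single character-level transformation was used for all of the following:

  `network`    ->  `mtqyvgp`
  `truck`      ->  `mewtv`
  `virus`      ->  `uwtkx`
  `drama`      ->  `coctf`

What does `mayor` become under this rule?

The output letters match the input read backwards, each shifted +2: network reversed is krowten. Two steps: reverse the string, then apply a Caesar shift of +2.
For mayor: reverse → royam; then shift: r+2=t, o+2=q, y+2=a, a+2=c, m+2=o.

tqaco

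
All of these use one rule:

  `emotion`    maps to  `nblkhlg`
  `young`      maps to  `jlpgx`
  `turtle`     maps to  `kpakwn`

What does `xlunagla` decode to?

e(4)→n(13) and m(12)→b(1) fit y≡5x+19 (mod 26); the inverse of 5 mod 26 is 21. This is an affine cipher: with a=0,…,z=25, each position x becomes (5x+19) mod 26.
Decoding xlunagla: x(23)→21·(23−19)≡6=g; l(11)→21·(11−19)≡14=o; u(20)→21·(20−19)≡21=v; n(13)→21·(13−19)≡4=e; a(0)→21·(0−19)≡17=r; g(6)→21·(6−19)≡13=n; l(11)→21·(11−19)≡14=o; a(0)→21·(0−19)≡17=r (all mod 26).

governor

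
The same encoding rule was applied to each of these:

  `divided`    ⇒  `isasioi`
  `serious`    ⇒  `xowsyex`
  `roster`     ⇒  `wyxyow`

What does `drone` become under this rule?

iwyso

The shift depends on letter class: consonant d→i is +5, but vowel i→s is +10. The rule splits by letter class: vowels +10, consonants +5.
Applying it to drone: d(cons)+5=i, r(cons)+5=w, o(vowel)+10=y, n(cons)+5=s, e(vowel)+10=o.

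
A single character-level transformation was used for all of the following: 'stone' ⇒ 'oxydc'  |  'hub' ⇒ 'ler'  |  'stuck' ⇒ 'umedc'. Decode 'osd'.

tie

Two steps: reverse the string, then apply a Caesar shift of +10.
Undoing it on osd: shift back: o−10=e, s−10=i, d−10=t → eit; then reverse → tie.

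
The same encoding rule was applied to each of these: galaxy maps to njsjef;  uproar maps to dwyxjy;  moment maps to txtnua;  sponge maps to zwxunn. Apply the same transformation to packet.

The shift depends on letter class: consonant g→n is +7, but vowel a→j is +9. The rule splits by letter class: vowels +9, consonants +7.
For packet: p(cons)+7=w, a(vowel)+9=j, c(cons)+7=j, k(cons)+7=r, e(vowel)+9=n, t(cons)+7=a.

wjjrna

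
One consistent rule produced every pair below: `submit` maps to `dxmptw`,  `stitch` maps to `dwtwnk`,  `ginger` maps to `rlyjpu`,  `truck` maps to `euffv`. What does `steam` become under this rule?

Shifts by position in submit: pos 0: s→d (+11), pos 1: u→x (+3), pos 2: b→m (+11), pos 3: m→p (+3) — repeating every 2. A repeating key of period 2 is used — shifts +11, +3 over and over.
Applying it to steam: s+11=d, t+3=w, e+11=p, a+3=d, m+11=x.

dwpdx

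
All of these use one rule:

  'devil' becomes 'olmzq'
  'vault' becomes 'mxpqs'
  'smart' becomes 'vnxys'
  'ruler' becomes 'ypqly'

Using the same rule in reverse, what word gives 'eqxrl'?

place

d(3)→o(14) and e(4)→l(11) fit y≡23x+23 (mod 26); the inverse of 23 mod 26 is 17. Each letter's alphabet position (a=0..z=25) is mapped through 23·x+23 mod 26 — an affine cipher.
Decoding eqxrl: e(4)→17·(4−23)≡15=p; q(16)→17·(16−23)≡11=l; x(23)→17·(23−23)≡0=a; r(17)→17·(17−23)≡2=c; l(11)→17·(11−23)≡4=e (all mod 26).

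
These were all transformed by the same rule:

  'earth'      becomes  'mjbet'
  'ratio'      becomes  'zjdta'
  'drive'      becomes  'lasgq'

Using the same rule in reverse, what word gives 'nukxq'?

In earth: e→m is +8, a→j is +9, r→b is +10, t→e is +11 — the shift increases by 1 each position. Letter i (0-indexed) is shifted by i+8, so successive shifts are 8, 9, 10, ….
Decoding nukxq: n−8=f, u−9=l, k−10=a, x−11=m, q−12=e.

flame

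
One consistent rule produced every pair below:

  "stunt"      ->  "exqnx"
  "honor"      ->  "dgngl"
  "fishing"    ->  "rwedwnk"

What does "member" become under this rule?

s(18)→e(4) and t(19)→x(23) fit y≡19x+0 (mod 26); the inverse of 19 mod 26 is 11. Treating letters as 0–25, the rule is x ↦ 19x + 0 (mod 26).
For member: m(12)→19·12+0≡20=u; e(4)→19·4+0≡24=y; m(12)→19·12+0≡20=u; b(1)→19·1+0≡19=t; e(4)→19·4+0≡24=y; r(17)→19·17+0≡11=l (all mod 26).

uyutyl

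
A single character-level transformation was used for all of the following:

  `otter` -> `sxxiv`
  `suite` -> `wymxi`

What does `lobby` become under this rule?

psffc

Compare letters: o→s is +4, t→x is +4, t→x is +4 — a constant shift. It's a constant shift of +4 (ROT4).
On lobby: l+4=p, o+4=s, b+4=f, b+4=f, y+4=c.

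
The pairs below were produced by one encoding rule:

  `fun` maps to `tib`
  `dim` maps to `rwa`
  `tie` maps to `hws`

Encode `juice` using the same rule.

xiwqs

This is a Caesar cipher with shift 14.
Applying it to juice: j+14=x, u+14=i, i+14=w, c+14=q, e+14=s.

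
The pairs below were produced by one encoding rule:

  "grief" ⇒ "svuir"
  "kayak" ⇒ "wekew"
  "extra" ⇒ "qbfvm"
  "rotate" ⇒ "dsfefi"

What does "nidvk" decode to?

berry

Shifts by position in grief: pos 0: g→s (+12), pos 1: r→v (+4), pos 2: i→u (+12), pos 3: e→i (+4) — repeating every 2. A repeating key of period 2 is used — shifts +12, +4 over and over.
Reversing it on nidvk: n−12=b, i−4=e, d−12=r, v−4=r, k−12=y.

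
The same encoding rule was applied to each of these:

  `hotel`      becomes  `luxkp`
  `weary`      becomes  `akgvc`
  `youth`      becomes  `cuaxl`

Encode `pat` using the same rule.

The shift depends on letter class: consonant h→l is +4, but vowel o→u is +6. Vowels shift forward by 6 and consonants shift forward by 4.
On pat: p(cons)+4=t, a(vowel)+6=g, t(cons)+4=x.

tgx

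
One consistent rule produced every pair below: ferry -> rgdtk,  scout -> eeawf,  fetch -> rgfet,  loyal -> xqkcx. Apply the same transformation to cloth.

Shifts by position in ferry: pos 0: f→r (+12), pos 1: e→g (+2), pos 2: r→d (+12), pos 3: r→t (+2) — repeating every 2. The shifts repeat in a cycle of length 2: positions 0,1,… shift by +12, +2, then the pattern repeats.
For cloth: c+12=o, l+2=n, o+12=a, t+2=v, h+12=t.

onavt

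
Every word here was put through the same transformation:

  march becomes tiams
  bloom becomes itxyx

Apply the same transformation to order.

vzmoc

In march: m→t is +7, a→i is +8, r→a is +9, c→m is +10 — the shift increases by 1 each position. The shift increases by 1 at each position, starting from +7: 7, 8, 9, ….
On order: o+7=v, r+8=z, d+9=m, e+10=o, r+11=c.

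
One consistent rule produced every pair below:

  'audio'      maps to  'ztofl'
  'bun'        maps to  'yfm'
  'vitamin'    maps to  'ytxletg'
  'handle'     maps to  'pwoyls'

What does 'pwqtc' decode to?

The output letters match the input read backwards, each shifted +11: audio reversed is oidua. The word is reversed, then every letter is shifted forward by 11.
Undoing it on pwqtc: shift back: p−11=e, w−11=l, q−11=f, t−11=i, c−11=r → elfir; then reverse → rifle.

rifle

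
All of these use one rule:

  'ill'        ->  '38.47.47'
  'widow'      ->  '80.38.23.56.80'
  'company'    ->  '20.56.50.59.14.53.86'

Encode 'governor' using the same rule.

32.56.77.26.65.53.56.65

i(#9)→38 and l(#12)→47: differences scale by 3, so n = 3·pos + 11. The formula is n = 3×(alphabet index, a=1) + 11.
Applying it to governor: g=7→32, o=15→56, v=22→77, e=5→26, r=18→65, n=14→53, o=15→56, r=18→65.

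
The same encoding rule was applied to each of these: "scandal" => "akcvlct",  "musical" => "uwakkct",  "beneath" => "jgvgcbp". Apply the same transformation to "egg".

Two shifts are in play — +2 for a/e/i/o/u, +8 for every other letter.
On egg: e(vowel)+2=g, g(cons)+8=o, g(cons)+8=o.

goo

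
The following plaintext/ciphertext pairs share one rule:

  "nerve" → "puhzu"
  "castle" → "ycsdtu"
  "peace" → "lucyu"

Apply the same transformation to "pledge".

ltujqu

n(13)→p(15) and e(4)→u(20) fit y≡11x+2 (mod 26); the inverse of 11 mod 26 is 19. Treating letters as 0–25, the rule is x ↦ 11x + 2 (mod 26).
For pledge: p(15)→11·15+2≡11=l; l(11)→11·11+2≡19=t; e(4)→11·4+2≡20=u; d(3)→11·3+2≡9=j; g(6)→11·6+2≡16=q; e(4)→11·4+2≡20=u (all mod 26).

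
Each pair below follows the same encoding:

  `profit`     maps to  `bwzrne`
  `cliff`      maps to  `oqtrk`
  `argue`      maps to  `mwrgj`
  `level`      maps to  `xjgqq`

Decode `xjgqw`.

Shifts by position in profit: pos 0: p→b (+12), pos 1: r→w (+5), pos 2: o→z (+11), pos 3: f→r (+12), pos 4: i→n (+5), pos 5: t→e (+11) — repeating every 3. It's a Vigenère-style cipher with numeric key [12,5,11]: position i shifts by key[i mod 3].
Undoing it on xjgqw: x−12=l, j−5=e, g−11=v, q−12=e, w−5=r.

lever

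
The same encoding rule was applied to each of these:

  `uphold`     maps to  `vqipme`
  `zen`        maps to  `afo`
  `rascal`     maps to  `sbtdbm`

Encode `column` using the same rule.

Each letter is shifted forward by 1 in the alphabet (a Caesar shift of +1).
On column: c+1=d, o+1=p, l+1=m, u+1=v, m+1=n, n+1=o.

dpmvno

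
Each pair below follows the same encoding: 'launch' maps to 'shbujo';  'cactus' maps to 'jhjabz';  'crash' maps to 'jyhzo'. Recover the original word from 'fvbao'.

Compare letters: l→s is +7, a→h is +7, u→b is +7 — a constant shift. This is a Caesar cipher with shift 7.
Undoing it on fvbao: f−7=y, v−7=o, b−7=u, a−7=t, o−7=h.

youth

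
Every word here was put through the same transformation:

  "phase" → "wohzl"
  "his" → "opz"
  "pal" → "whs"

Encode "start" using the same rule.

zahya

Compare letters: p→w is +7, h→o is +7, a→h is +7 — a constant shift. This is a Caesar cipher with shift 7.
Applying it to start: s+7=z, t+7=a, a+7=h, r+7=y, t+7=a.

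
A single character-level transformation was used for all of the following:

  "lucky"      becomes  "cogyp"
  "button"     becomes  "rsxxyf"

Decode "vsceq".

The output letters match the input read backwards, each shifted +4: lucky reversed is ykcul. The word is reversed, then every letter is shifted forward by 4.
Undoing it on vsceq: shift back: v−4=r, s−4=o, c−4=y, e−4=a, q−4=m → royam; then reverse → mayor.

mayor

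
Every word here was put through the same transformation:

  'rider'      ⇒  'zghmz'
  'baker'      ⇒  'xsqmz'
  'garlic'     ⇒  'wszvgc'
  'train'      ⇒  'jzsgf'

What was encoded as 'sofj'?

aunt

r(17)→z(25) and i(8)→g(6) fit y≡5x+18 (mod 26); the inverse of 5 mod 26 is 21. Treating letters as 0–25, the rule is x ↦ 5x + 18 (mod 26).
Reversing it on sofj: s(18)→21·(18−18)≡0=a; o(14)→21·(14−18)≡20=u; f(5)→21·(5−18)≡13=n; j(9)→21·(9−18)≡19=t (all mod 26).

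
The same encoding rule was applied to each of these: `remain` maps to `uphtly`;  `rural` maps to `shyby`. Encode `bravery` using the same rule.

fylchyi

The word is reversed, then every letter is shifted forward by 7.
Applying it to bravery: reverse → yrevarb; then shift: y+7=f, r+7=y, e+7=l, v+7=c, a+7=h, r+7=y, b+7=i.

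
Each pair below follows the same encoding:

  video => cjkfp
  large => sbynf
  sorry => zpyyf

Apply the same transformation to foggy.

The rule splits by letter class: vowels +1, consonants +7.
For foggy: f(cons)+7=m, o(vowel)+1=p, g(cons)+7=n, g(cons)+7=n, y(cons)+7=f.

mpnnf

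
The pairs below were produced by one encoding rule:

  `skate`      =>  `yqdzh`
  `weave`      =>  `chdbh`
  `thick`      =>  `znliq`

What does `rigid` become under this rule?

The shift depends on letter class: consonant s→y is +6, but vowel a→d is +3. The rule splits by letter class: vowels +3, consonants +6.
On rigid: r(cons)+6=x, i(vowel)+3=l, g(cons)+6=m, i(vowel)+3=l, d(cons)+6=j.

xlmlj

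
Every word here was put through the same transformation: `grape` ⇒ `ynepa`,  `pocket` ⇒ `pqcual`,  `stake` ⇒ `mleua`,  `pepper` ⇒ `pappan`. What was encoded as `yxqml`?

g(6)→y(24) and r(17)→n(13) fit y≡25x+4 (mod 26); the inverse of 25 mod 26 is 25. Treating letters as 0–25, the rule is x ↦ 25x + 4 (mod 26).
Decoding yxqml: y(24)→25·(24−4)≡6=g; x(23)→25·(23−4)≡7=h; q(16)→25·(16−4)≡14=o; m(12)→25·(12−4)≡18=s; l(11)→25·(11−4)≡19=t (all mod 26).

ghost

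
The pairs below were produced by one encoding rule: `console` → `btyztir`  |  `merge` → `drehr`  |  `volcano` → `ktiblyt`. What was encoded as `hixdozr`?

glimpse

c(2)→b(1) and o(14)→t(19) fit y≡21x+11 (mod 26); the inverse of 21 mod 26 is 5. This is an affine cipher: with a=0,…,z=25, each position x becomes (21x+11) mod 26.
Decoding hixdozr: h(7)→5·(7−11)≡6=g; i(8)→5·(8−11)≡11=l; x(23)→5·(23−11)≡8=i; d(3)→5·(3−11)≡12=m; o(14)→5·(14−11)≡15=p; z(25)→5·(25−11)≡18=s; r(17)→5·(17−11)≡4=e (all mod 26).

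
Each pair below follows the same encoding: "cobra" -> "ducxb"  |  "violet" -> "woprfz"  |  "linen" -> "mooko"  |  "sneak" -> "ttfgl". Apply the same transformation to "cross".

dxpyt

Shifts by position in cobra: pos 0: c→d (+1), pos 1: o→u (+6), pos 2: b→c (+1), pos 3: r→x (+6) — repeating every 2. A repeating key of period 2 is used — shifts +1, +6 over and over.
On cross: c+1=d, r+6=x, o+1=p, s+6=y, s+1=t.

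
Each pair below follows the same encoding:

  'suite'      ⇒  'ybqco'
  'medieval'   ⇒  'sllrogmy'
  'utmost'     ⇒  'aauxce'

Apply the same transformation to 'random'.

xhvmyx

In suite: s→y is +6, u→b is +7, i→q is +8, t→c is +9 — the shift increases by 1 each position. Each letter shifts forward by (position + 6), i.e. 6, 7, 8, … — the shift grows by one for each successive letter.
Applying it to random: r+6=x, a+7=h, n+8=v, d+9=m, o+10=y, m+11=x.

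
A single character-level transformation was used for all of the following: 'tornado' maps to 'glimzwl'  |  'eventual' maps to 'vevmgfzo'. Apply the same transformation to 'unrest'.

Each pair mirrors across the alphabet (t↔g, o↔l, r↔i): positions sum to 25. Letters are reflected about the middle of the alphabet (position → 25−position): Atbash.
On unrest: u↔f, n↔m, r↔i, e↔v, s↔h, t↔g.

fmivhg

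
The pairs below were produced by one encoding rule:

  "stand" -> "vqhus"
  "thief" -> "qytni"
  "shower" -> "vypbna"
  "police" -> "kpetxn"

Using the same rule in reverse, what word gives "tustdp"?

indigo

s(18)→v(21) and t(19)→q(16) fit y≡21x+7 (mod 26); the inverse of 21 mod 26 is 5. This is an affine cipher: with a=0,…,z=25, each position x becomes (21x+7) mod 26.
Decoding tustdp: t(19)→5·(19−7)≡8=i; u(20)→5·(20−7)≡13=n; s(18)→5·(18−7)≡3=d; t(19)→5·(19−7)≡8=i; d(3)→5·(3−7)≡6=g; p(15)→5·(15−7)≡14=o (all mod 26).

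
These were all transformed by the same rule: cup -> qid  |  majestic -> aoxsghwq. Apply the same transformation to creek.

qfssy

Compare letters: c→q is +14, u→i is +14, p→d is +14 — a constant shift. This is a Caesar cipher with shift 14.
On creek: c+14=q, r+14=f, e+14=s, e+14=s, k+14=y.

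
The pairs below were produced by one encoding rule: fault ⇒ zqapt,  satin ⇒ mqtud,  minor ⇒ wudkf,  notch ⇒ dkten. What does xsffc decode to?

f(5)→z(25) and a(0)→q(16) fit y≡7x+16 (mod 26); the inverse of 7 mod 26 is 15. Treating letters as 0–25, the rule is x ↦ 7x + 16 (mod 26).
Undoing it on xsffc: x(23)→15·(23−16)≡1=b; s(18)→15·(18−16)≡4=e; f(5)→15·(5−16)≡17=r; f(5)→15·(5−16)≡17=r; c(2)→15·(2−16)≡24=y (all mod 26).

berry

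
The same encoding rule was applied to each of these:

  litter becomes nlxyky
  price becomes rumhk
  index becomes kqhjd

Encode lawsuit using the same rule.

ndaxapb

In litter: l→n is +2, i→l is +3, t→x is +4, t→y is +5 — the shift increases by 1 each position. Each letter shifts forward by (position + 2), i.e. 2, 3, 4, … — the shift grows by one for each successive letter.
For lawsuit: l+2=n, a+3=d, w+4=a, s+5=x, u+6=a, i+7=p, t+8=b.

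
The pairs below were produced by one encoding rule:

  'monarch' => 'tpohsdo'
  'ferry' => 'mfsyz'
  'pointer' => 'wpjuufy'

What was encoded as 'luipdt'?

ethics

Shifts by position in monarch: pos 0: m→t (+7), pos 1: o→p (+1), pos 2: n→o (+1), pos 3: a→h (+7), pos 4: r→s (+1), pos 5: c→d (+1) — repeating every 3. It's a Vigenère-style cipher with numeric key [7,1,1]: position i shifts by key[i mod 3].
Reversing it on luipdt: l−7=e, u−1=t, i−1=h, p−7=i, d−1=c, t−1=s.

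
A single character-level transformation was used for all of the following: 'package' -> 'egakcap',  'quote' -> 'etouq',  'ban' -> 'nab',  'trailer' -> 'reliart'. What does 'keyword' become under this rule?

It's just the letters in reverse order.
For keyword: reverse → drowyek.

drowyek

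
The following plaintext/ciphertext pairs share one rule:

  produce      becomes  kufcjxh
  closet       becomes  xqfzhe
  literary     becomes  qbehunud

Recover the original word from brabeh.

ignite

p(15)→k(10) and r(17)→u(20) fit y≡5x+13 (mod 26); the inverse of 5 mod 26 is 21. This is an affine cipher: with a=0,…,z=25, each position x becomes (5x+13) mod 26.
Reversing it on brabeh: b(1)→21·(1−13)≡8=i; r(17)→21·(17−13)≡6=g; a(0)→21·(0−13)≡13=n; b(1)→21·(1−13)≡8=i; e(4)→21·(4−13)≡19=t; h(7)→21·(7−13)≡4=e (all mod 26).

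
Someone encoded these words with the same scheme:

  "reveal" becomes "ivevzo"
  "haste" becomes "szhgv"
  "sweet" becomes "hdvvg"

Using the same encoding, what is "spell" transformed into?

hkvoo

Each letter is replaced by its mirror in the alphabet: a↔z, b↔y, c↔x, and so on (the Atbash cipher).
On spell: s↔h, p↔k, e↔v, l↔o, l↔o.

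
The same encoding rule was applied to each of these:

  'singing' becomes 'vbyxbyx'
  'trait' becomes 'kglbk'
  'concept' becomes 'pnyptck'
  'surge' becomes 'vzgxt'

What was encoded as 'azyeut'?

bundle

s(18)→v(21) and i(8)→b(1) fit y≡15x+11 (mod 26); the inverse of 15 mod 26 is 7. This is an affine cipher: with a=0,…,z=25, each position x becomes (15x+11) mod 26.
Undoing it on azyeut: a(0)→7·(0−11)≡1=b; z(25)→7·(25−11)≡20=u; y(24)→7·(24−11)≡13=n; e(4)→7·(4−11)≡3=d; u(20)→7·(20−11)≡11=l; t(19)→7·(19−11)≡4=e (all mod 26).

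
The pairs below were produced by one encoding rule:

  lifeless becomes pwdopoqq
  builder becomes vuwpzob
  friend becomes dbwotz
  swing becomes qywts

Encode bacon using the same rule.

vgkit

l(11)→p(15) and i(8)→w(22) fit y≡15x+6 (mod 26); the inverse of 15 mod 26 is 7. This is an affine cipher: with a=0,…,z=25, each position x becomes (15x+6) mod 26.
For bacon: b(1)→15·1+6≡21=v; a(0)→15·0+6≡6=g; c(2)→15·2+6≡10=k; o(14)→15·14+6≡8=i; n(13)→15·13+6≡19=t (all mod 26).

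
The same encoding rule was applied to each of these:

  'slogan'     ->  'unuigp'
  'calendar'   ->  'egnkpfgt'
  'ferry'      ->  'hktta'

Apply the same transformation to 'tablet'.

The shift depends on letter class: consonant s→u is +2, but vowel o→u is +6. The rule splits by letter class: vowels +6, consonants +2.
For tablet: t(cons)+2=v, a(vowel)+6=g, b(cons)+2=d, l(cons)+2=n, e(vowel)+6=k, t(cons)+2=v.

vgdnkv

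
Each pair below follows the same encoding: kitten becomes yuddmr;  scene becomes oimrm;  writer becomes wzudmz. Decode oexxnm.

k(10)→y(24) and i(8)→u(20) fit y≡15x+4 (mod 26); the inverse of 15 mod 26 is 7. Each letter's alphabet position (a=0..z=25) is mapped through 15·x+4 mod 26 — an affine cipher.
Reversing it on oexxnm: o(14)→7·(14−4)≡18=s; e(4)→7·(4−4)≡0=a; x(23)→7·(23−4)≡3=d; x(23)→7·(23−4)≡3=d; n(13)→7·(13−4)≡11=l; m(12)→7·(12−4)≡4=e (all mod 26).

saddle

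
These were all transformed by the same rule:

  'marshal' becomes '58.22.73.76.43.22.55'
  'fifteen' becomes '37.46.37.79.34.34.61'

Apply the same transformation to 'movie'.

m(#13)→58 and a(#1)→22: differences scale by 3, so n = 3·pos + 19. With a=1..z=26, the number is 3·pos + 19.
Applying it to movie: m=13→58, o=15→64, v=22→85, i=9→46, e=5→34.

58.64.85.46.34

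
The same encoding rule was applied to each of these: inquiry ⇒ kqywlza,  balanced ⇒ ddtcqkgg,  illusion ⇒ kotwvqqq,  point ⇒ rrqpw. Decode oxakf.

music

Shifts by position in inquiry: pos 0: i→k (+2), pos 1: n→q (+3), pos 2: q→y (+8), pos 3: u→w (+2), pos 4: i→l (+3), pos 5: r→z (+8) — repeating every 3. A repeating key of period 3 is used — shifts +2, +3, +8 over and over.
Reversing it on oxakf: o−2=m, x−3=u, a−8=s, k−2=i, f−3=c.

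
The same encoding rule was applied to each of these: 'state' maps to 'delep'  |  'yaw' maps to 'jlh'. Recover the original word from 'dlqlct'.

safari

Each letter is shifted forward by 11 in the alphabet (a Caesar shift of +11).
Decoding dlqlct: d−11=s, l−11=a, q−11=f, l−11=a, c−11=r, t−11=i.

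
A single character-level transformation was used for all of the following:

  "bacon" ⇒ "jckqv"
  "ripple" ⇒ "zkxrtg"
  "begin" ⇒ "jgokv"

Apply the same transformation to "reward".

Shifts by position in bacon: pos 0: b→j (+8), pos 1: a→c (+2), pos 2: c→k (+8), pos 3: o→q (+2) — repeating every 2. It's a Vigenère-style cipher with numeric key [8,2]: position i shifts by key[i mod 2].
For reward: r+8=z, e+2=g, w+8=e, a+2=c, r+8=z, d+2=f.

zgeczf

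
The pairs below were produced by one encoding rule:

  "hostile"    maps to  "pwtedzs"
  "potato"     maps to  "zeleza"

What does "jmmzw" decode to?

lobby

The word is reversed, then every letter is shifted forward by 11.
Reversing it on jmmzw: shift back: j−11=y, m−11=b, m−11=b, z−11=o, w−11=l → ybbol; then reverse → lobby.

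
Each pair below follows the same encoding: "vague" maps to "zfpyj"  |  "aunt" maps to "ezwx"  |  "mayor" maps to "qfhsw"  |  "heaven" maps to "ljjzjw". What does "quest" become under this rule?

Shifts by position in vague: pos 0: v→z (+4), pos 1: a→f (+5), pos 2: g→p (+9), pos 3: u→y (+4), pos 4: e→j (+5) — repeating every 3. A repeating key of period 3 is used — shifts +4, +5, +9 over and over.
On quest: q+4=u, u+5=z, e+9=n, s+4=w, t+5=y.

uznwy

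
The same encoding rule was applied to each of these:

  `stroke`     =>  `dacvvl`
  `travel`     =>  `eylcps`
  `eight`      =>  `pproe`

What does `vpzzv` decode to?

Shifts by position in stroke: pos 0: s→d (+11), pos 1: t→a (+7), pos 2: r→c (+11), pos 3: o→v (+7) — repeating every 2. The shifts repeat in a cycle of length 2: positions 0,1,… shift by +11, +7, then the pattern repeats.
Undoing it on vpzzv: v−11=k, p−7=i, z−11=o, z−7=s, v−11=k.

kiosk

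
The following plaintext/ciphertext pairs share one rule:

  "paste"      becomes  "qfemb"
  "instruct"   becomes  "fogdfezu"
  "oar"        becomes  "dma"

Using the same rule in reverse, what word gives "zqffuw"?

The output letters match the input read backwards, each shifted +12: paste reversed is etsap. Read the word backwards and shift each letter +12.
Decoding zqffuw: shift back: z−12=n, q−12=e, f−12=t, f−12=t, u−12=i, w−12=k → nettik; then reverse → kitten.

kitten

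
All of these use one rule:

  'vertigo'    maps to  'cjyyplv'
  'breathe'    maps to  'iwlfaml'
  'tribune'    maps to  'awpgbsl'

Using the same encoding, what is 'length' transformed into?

sjulam

Shifts by position in vertigo: pos 0: v→c (+7), pos 1: e→j (+5), pos 2: r→y (+7), pos 3: t→y (+5) — repeating every 2. The shifts repeat in a cycle of length 2: positions 0,1,… shift by +7, +5, then the pattern repeats.
For length: l+7=s, e+5=j, n+7=u, g+5=l, t+7=a, h+5=m.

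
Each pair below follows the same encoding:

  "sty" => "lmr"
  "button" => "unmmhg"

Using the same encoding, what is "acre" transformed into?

tvkx

Compare letters: s→l is +19, t→m is +19, y→r is +19 — a constant shift. Every letter moves 19 places later in the alphabet, wrapping around z→a.
Applying it to acre: a+19=t, c+19=v, r+19=k, e+19=x.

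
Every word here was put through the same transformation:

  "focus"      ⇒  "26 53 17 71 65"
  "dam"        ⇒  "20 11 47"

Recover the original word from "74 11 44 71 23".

f(#6)→26 and o(#15)→53: differences scale by 3, so n = 3·pos + 8. Each letter becomes 3×(its alphabet position, a=1..z=26) + 8.
Decoding 74 11 44 71 23: 74→(74−8)÷3=22=v, 11→(11−8)÷3=1=a, 44→(44−8)÷3=12=l, 71→(71−8)÷3=21=u, 23→(23−8)÷3=5=e.

value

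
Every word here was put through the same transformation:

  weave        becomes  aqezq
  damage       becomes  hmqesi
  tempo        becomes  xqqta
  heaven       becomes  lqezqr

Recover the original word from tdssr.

Shifts by position in weave: pos 0: w→a (+4), pos 1: e→q (+12), pos 2: a→e (+4), pos 3: v→z (+4), pos 4: e→q (+12) — repeating every 3. It's a Vigenère-style cipher with numeric key [4,12,4]: position i shifts by key[i mod 3].
Decoding tdssr: t−4=p, d−12=r, s−4=o, s−4=o, r−12=f.

proof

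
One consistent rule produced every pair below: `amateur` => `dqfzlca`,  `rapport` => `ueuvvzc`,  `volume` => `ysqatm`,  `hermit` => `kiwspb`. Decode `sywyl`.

purse

In amateur: a→d is +3, m→q is +4, a→f is +5, t→z is +6 — the shift increases by 1 each position. The shift increases by 1 at each position, starting from +3: 3, 4, 5, ….
Decoding sywyl: s−3=p, y−4=u, w−5=r, y−6=s, l−7=e.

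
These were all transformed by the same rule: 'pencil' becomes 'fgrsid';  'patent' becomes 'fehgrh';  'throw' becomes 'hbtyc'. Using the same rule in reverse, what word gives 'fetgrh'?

parent

This is an affine cipher: with a=0,…,z=25, each position x becomes (7x+4) mod 26.
Decoding fetgrh: f(5)→15·(5−4)≡15=p; e(4)→15·(4−4)≡0=a; t(19)→15·(19−4)≡17=r; g(6)→15·(6−4)≡4=e; r(17)→15·(17−4)≡13=n; h(7)→15·(7−4)≡19=t (all mod 26).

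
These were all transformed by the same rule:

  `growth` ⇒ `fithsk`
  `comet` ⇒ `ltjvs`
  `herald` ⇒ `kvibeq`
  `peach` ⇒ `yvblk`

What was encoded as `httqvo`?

wooden

g(6)→f(5) and r(17)→i(8) fit y≡5x+1 (mod 26); the inverse of 5 mod 26 is 21. Each letter's alphabet position (a=0..z=25) is mapped through 5·x+1 mod 26 — an affine cipher.
Decoding httqvo: h(7)→21·(7−1)≡22=w; t(19)→21·(19−1)≡14=o; t(19)→21·(19−1)≡14=o; q(16)→21·(16−1)≡3=d; v(21)→21·(21−1)≡4=e; o(14)→21·(14−1)≡13=n (all mod 26).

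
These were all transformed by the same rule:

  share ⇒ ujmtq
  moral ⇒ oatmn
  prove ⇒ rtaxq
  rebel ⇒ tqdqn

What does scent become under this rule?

The shift depends on letter class: consonant s→u is +2, but vowel a→m is +12. Two shifts are in play — +12 for a/e/i/o/u, +2 for every other letter.
For scent: s(cons)+2=u, c(cons)+2=e, e(vowel)+12=q, n(cons)+2=p, t(cons)+2=v.

ueqpv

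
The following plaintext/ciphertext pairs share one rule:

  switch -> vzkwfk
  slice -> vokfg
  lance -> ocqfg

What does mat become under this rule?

pcw

Two shifts are in play — +2 for a/e/i/o/u, +3 for every other letter.
On mat: m(cons)+3=p, a(vowel)+2=c, t(cons)+3=w.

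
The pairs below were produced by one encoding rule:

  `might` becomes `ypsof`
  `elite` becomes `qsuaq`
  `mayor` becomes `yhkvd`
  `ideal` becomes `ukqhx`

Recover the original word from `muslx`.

Shifts by position in might: pos 0: m→y (+12), pos 1: i→p (+7), pos 2: g→s (+12), pos 3: h→o (+7) — repeating every 2. The shifts repeat in a cycle of length 2: positions 0,1,… shift by +12, +7, then the pattern repeats.
Undoing it on muslx: m−12=a, u−7=n, s−12=g, l−7=e, x−12=l.

angel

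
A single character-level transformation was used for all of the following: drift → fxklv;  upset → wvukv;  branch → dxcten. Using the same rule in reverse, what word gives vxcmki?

tragic

Shifts by position in drift: pos 0: d→f (+2), pos 1: r→x (+6), pos 2: i→k (+2), pos 3: f→l (+6) — repeating every 2. It's a Vigenère-style cipher with numeric key [2,6]: position i shifts by key[i mod 2].
Undoing it on vxcmki: v−2=t, x−6=r, c−2=a, m−6=g, k−2=i, i−6=c.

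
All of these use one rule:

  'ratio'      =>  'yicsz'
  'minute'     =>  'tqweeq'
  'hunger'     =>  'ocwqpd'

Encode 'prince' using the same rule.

Each letter shifts forward by (position + 7), i.e. 7, 8, 9, … — the shift grows by one for each successive letter.
On prince: p+7=w, r+8=z, i+9=r, n+10=x, c+11=n, e+12=q.

wzrxnq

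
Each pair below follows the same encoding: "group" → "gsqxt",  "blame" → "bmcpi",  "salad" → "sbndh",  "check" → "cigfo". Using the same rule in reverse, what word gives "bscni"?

brake

The shift increases by 1 at each position, starting from +0: 0, 1, 2, ….
Reversing it on bscni: b−0=b, s−1=r, c−2=a, n−3=k, i−4=e.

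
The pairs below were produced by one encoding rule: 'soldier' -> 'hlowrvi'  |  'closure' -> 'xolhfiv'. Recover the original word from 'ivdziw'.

reward

Each pair mirrors across the alphabet (s↔h, o↔l, l↔o): positions sum to 25. This is the alphabet-reversal cipher (Atbash): a becomes z, b becomes y, etc.
Reversing it on ivdziw: i↔r, v↔e, d↔w, z↔a, i↔r, w↔d.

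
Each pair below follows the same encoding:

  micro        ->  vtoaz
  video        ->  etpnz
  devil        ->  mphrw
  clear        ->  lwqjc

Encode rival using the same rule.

athjw

Shifts by position in micro: pos 0: m→v (+9), pos 1: i→t (+11), pos 2: c→o (+12), pos 3: r→a (+9), pos 4: o→z (+11) — repeating every 3. The shifts repeat in a cycle of length 3: positions 0,1,… shift by +9, +11, +12, then the pattern repeats.
On rival: r+9=a, i+11=t, v+12=h, a+9=j, l+11=w.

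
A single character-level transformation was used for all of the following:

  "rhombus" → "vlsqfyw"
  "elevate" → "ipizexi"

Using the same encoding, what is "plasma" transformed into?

tpewqe

Each letter is shifted forward by 4 in the alphabet (a Caesar shift of +4).
For plasma: p+4=t, l+4=p, a+4=e, s+4=w, m+4=q, a+4=e.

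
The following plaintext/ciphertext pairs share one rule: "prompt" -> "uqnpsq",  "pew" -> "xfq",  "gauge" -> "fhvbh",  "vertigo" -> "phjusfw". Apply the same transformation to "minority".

The output letters match the input read backwards, each shifted +1: prompt reversed is tpmorp. Read the word backwards and shift each letter +1.
On minority: reverse → ytironim; then shift: y+1=z, t+1=u, i+1=j, r+1=s, o+1=p, n+1=o, i+1=j, m+1=n.

zujspojn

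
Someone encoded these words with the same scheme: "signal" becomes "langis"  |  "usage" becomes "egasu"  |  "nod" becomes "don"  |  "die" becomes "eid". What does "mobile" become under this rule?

elibom

The output letters match the input read backwards: signal reversed is langis. It's just the letters in reverse order.
On mobile: reverse → elibom.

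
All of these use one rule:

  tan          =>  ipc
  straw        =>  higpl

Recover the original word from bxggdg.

mirror

Compare letters: t→i is +15, a→p is +15, n→c is +15 — a constant shift. It's a constant shift of +15 (ROT15).
Reversing it on bxggdg: b−15=m, x−15=i, g−15=r, g−15=r, d−15=o, g−15=r.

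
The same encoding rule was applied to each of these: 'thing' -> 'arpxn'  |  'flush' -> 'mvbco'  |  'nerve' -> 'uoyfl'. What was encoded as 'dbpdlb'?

writer

Shifts by position in thing: pos 0: t→a (+7), pos 1: h→r (+10), pos 2: i→p (+7), pos 3: n→x (+10) — repeating every 2. It's a Vigenère-style cipher with numeric key [7,10]: position i shifts by key[i mod 2].
Reversing it on dbpdlb: d−7=w, b−10=r, p−7=i, d−10=t, l−7=e, b−10=r.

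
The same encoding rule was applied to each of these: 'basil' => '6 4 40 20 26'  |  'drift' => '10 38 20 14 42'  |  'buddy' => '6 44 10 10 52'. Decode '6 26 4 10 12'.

blade

b(#2)→6 and a(#1)→4: differences scale by 2, so n = 2·pos + 2. With a=1..z=26, the number is 2·pos + 2.
Decoding 6 26 4 10 12: 6→(6−2)÷2=2=b, 26→(26−2)÷2=12=l, 4→(4−2)÷2=1=a, 10→(10−2)÷2=4=d, 12→(12−2)÷2=5=e.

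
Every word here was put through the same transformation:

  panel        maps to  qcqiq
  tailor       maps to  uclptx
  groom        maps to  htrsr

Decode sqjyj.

In panel: p→q is +1, a→c is +2, n→q is +3, e→i is +4 — the shift increases by 1 each position. The shift increases by 1 at each position, starting from +1: 1, 2, 3, ….
Reversing it on sqjyj: s−1=r, q−2=o, j−3=g, y−4=u, j−5=e.

rogue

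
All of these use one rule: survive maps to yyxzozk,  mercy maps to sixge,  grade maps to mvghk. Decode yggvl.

The shifts repeat in a cycle of length 2: positions 0,1,… shift by +6, +4, then the pattern repeats.
Undoing it on yggvl: y−6=s, g−4=c, g−6=a, v−4=r, l−6=f.

scarf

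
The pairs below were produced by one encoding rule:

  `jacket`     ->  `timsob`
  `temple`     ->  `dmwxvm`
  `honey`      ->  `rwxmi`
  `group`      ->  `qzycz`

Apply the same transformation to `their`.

Shifts by position in jacket: pos 0: j→t (+10), pos 1: a→i (+8), pos 2: c→m (+10), pos 3: k→s (+8) — repeating every 2. A repeating key of period 2 is used — shifts +10, +8 over and over.
For their: t+10=d, h+8=p, e+10=o, i+8=q, r+10=b.

dpoqb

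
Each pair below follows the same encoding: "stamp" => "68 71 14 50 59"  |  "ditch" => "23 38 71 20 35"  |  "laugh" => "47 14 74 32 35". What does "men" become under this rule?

50 26 53

Each letter becomes 3×(its alphabet position, a=1..z=26) + 11.
For men: m=13→50, e=5→26, n=14→53.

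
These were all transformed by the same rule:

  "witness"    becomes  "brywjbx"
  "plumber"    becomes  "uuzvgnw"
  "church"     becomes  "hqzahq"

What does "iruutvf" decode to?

Shifts by position in witness: pos 0: w→b (+5), pos 1: i→r (+9), pos 2: t→y (+5), pos 3: n→w (+9) — repeating every 2. It's a Vigenère-style cipher with numeric key [5,9]: position i shifts by key[i mod 2].
Undoing it on iruutvf: i−5=d, r−9=i, u−5=p, u−9=l, t−5=o, v−9=m, f−5=a.

diploma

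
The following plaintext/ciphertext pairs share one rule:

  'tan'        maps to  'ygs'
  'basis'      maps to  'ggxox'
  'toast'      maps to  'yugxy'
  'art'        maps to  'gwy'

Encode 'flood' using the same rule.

kquui

The shift depends on letter class: consonant t→y is +5, but vowel a→g is +6. The rule splits by letter class: vowels +6, consonants +5.
Applying it to flood: f(cons)+5=k, l(cons)+5=q, o(vowel)+6=u, o(vowel)+6=u, d(cons)+5=i.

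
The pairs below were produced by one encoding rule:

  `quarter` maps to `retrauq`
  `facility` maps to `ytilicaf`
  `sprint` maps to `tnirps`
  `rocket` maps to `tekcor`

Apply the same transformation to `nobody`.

ydobon

The word is simply reversed.
Applying it to nobody: reverse → ydobon.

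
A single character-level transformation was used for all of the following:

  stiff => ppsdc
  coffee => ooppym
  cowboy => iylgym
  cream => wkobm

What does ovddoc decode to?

The word is reversed, then every letter is shifted forward by 10.
Decoding ovddoc: shift back: o−10=e, v−10=l, d−10=t, d−10=t, o−10=e, c−10=s → elttes; then reverse → settle.

settle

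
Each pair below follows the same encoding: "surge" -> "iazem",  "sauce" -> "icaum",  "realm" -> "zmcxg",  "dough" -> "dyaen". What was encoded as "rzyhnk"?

trophy

s(18)→i(8) and u(20)→a(0) fit y≡9x+2 (mod 26); the inverse of 9 mod 26 is 3. This is an affine cipher: with a=0,…,z=25, each position x becomes (9x+2) mod 26.
Reversing it on rzyhnk: r(17)→3·(17−2)≡19=t; z(25)→3·(25−2)≡17=r; y(24)→3·(24−2)≡14=o; h(7)→3·(7−2)≡15=p; n(13)→3·(13−2)≡7=h; k(10)→3·(10−2)≡24=y (all mod 26).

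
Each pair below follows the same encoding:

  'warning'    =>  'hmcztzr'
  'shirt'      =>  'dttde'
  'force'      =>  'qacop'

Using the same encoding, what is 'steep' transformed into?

dfpqa

Shifts by position in warning: pos 0: w→h (+11), pos 1: a→m (+12), pos 2: r→c (+11), pos 3: n→z (+12) — repeating every 2. It's a Vigenère-style cipher with numeric key [11,12]: position i shifts by key[i mod 2].
For steep: s+11=d, t+12=f, e+11=p, e+12=q, p+11=a.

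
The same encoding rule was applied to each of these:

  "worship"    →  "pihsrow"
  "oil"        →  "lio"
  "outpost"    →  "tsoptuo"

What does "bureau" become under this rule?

uaerub

The word is simply reversed.
Applying it to bureau: reverse → uaerub.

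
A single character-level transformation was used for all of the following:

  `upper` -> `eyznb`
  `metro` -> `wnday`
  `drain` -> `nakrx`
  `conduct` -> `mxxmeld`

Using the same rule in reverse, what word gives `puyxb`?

floor

Shifts by position in upper: pos 0: u→e (+10), pos 1: p→y (+9), pos 2: p→z (+10), pos 3: e→n (+9) — repeating every 2. The shifts repeat in a cycle of length 2: positions 0,1,… shift by +10, +9, then the pattern repeats.
Decoding puyxb: p−10=f, u−9=l, y−10=o, x−9=o, b−10=r.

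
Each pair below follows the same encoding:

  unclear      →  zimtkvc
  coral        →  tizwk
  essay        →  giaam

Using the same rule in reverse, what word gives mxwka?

scope

The output letters match the input read backwards, each shifted +8: unclear reversed is raelcnu. Read the word backwards and shift each letter +8.
Decoding mxwka: shift back: m−8=e, x−8=p, w−8=o, k−8=c, a−8=s → epocs; then reverse → scope.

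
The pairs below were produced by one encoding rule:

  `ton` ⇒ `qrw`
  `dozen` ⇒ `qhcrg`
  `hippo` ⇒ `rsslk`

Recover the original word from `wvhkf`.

chest

The output letters match the input read backwards, each shifted +3: ton reversed is not. Two steps: reverse the string, then apply a Caesar shift of +3.
Reversing it on wvhkf: shift back: w−3=t, v−3=s, h−3=e, k−3=h, f−3=c → tsehc; then reverse → chest.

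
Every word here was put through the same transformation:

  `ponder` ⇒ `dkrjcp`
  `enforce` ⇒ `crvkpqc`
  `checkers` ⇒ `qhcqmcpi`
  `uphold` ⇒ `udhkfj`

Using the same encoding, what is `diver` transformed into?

jancp

p(15)→d(3) and o(14)→k(10) fit y≡19x+4 (mod 26); the inverse of 19 mod 26 is 11. This is an affine cipher: with a=0,…,z=25, each position x becomes (19x+4) mod 26.
On diver: d(3)→19·3+4≡9=j; i(8)→19·8+4≡0=a; v(21)→19·21+4≡13=n; e(4)→19·4+4≡2=c; r(17)→19·17+4≡15=p (all mod 26).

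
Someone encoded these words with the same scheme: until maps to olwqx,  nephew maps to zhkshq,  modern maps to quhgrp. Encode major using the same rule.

urmdp

The output letters match the input read backwards, each shifted +3: until reversed is litnu. The word is reversed, then every letter is shifted forward by 3.
For major: reverse → rojam; then shift: r+3=u, o+3=r, j+3=m, a+3=d, m+3=p.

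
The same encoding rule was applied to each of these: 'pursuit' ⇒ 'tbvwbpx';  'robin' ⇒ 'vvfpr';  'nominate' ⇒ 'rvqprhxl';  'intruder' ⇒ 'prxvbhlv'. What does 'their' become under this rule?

xllpv

The shift depends on letter class: consonant p→t is +4, but vowel u→b is +7. Two shifts are in play — +7 for a/e/i/o/u, +4 for every other letter.
On their: t(cons)+4=x, h(cons)+4=l, e(vowel)+7=l, i(vowel)+7=p, r(cons)+4=v.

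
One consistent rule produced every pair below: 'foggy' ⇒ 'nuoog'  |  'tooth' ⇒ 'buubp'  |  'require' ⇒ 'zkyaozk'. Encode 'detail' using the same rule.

lkbgot

The rule splits by letter class: vowels +6, consonants +8.
Applying it to detail: d(cons)+8=l, e(vowel)+6=k, t(cons)+8=b, a(vowel)+6=g, i(vowel)+6=o, l(cons)+8=t.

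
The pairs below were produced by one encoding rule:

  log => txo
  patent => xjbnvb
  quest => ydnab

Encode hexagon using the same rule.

The shift depends on letter class: consonant l→t is +8, but vowel o→x is +9. The rule splits by letter class: vowels +9, consonants +8.
On hexagon: h(cons)+8=p, e(vowel)+9=n, x(cons)+8=f, a(vowel)+9=j, g(cons)+8=o, o(vowel)+9=x, n(cons)+8=v.

pnfjoxv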